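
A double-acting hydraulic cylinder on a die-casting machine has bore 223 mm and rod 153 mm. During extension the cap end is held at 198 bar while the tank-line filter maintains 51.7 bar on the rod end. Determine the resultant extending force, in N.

Cap-side area A_cap = π/4 × (223 mm)² = 39060 mm^2
Rod-side annular area A_ann = π/4 × (223² − 153²) = 20670 mm^2
Net thrust = P_cap·A_cap − P_rod·A_ann = 7.733e5 N − 1.069e5 N

F ≈ 6.66e5 N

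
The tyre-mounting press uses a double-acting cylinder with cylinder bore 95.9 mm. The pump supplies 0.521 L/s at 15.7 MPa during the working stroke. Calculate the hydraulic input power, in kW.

W ≈ 8.18 kW

Hydraulic power = P × Q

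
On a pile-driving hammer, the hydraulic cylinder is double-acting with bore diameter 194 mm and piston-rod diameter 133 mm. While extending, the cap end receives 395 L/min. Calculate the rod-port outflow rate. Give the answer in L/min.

Cap-side area A_cap = π/4 × (194 mm)² = 29560 mm^2
Rod-side annular area A_ann = π/4 × (194² − 133²) = 15670 mm^2
Piston speed v = Q_in/A_cap; rod-end outflow Q_out = v × A_ann = Q_in × A_ann/A_cap.

Q_out ≈ 209 L/min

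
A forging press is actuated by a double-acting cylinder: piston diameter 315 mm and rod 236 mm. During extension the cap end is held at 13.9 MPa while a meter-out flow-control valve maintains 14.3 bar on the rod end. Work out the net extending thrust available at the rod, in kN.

Cap-side area A_cap = π/4 × (315 mm)² = 77930 mm^2
Rod-side annular area A_ann = π/4 × (315² − 236²) = 34190 mm^2
Net thrust = P_cap·A_cap − P_rod·A_ann = 1083 kN − 48.89 kN

F ≈ 1030 kN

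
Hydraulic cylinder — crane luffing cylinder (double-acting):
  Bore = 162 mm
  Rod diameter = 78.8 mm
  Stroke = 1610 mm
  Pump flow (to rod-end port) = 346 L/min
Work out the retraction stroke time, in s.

Rod-side annular area A_ann = π/4 × (162² − 78.8²) = 15740 mm^2
Swept volume V = A × L; t = V / Q = A·L / Q

t ≈ 4.39 s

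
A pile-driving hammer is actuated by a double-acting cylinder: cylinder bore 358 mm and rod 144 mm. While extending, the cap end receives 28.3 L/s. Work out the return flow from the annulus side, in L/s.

Cap-side area A_cap = π/4 × (358 mm)² = 1.007e5 mm^2
Rod-side annular area A_ann = π/4 × (358² − 144²) = 84370 mm^2
Piston speed v = Q_in/A_cap; rod-end outflow Q_out = v × A_ann = Q_in × A_ann/A_cap.

Q_out ≈ 23.7 L/s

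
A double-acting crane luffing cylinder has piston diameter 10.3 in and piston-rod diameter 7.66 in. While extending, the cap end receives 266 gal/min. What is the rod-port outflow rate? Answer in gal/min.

Q_out ≈ 119 gal/min

Cap-side area A_cap = π/4 × (10.3 in)² = 83.32 in^2
Rod-side annular area A_ann = π/4 × (10.3² − 7.66²) = 37.24 in^2
Piston speed v = Q_in/A_cap; rod-end outflow Q_out = v × A_ann = Q_in × A_ann/A_cap.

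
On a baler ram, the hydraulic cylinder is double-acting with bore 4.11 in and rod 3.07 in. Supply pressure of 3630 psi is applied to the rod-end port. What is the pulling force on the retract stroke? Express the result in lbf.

F ≈ 21300 lbf

Rod-side annular area A_ann = π/4 × (4.11² − 3.07²) = 5.865 in^2
On retraction the pressure acts on the annular area (bore minus rod).
F = P × A_ann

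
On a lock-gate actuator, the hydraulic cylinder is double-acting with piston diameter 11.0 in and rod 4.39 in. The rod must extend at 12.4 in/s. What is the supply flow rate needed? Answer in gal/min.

Cap-side area A_cap = π/4 × (11.0 in)² = 95.03 in^2
Q = A × v

Q ≈ 306 gal/min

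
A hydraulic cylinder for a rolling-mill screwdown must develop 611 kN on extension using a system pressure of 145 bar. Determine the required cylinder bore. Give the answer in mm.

D ≈ 232 mm

Extension force acts on the full piston face: F = P × (π/4)D².
D = √(4F / (πP)) = √(4 × 611 kN / (π × 145 bar))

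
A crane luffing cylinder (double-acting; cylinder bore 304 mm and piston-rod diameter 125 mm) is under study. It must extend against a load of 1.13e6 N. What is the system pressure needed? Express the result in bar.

P ≈ 156 bar

Cap-side area A_cap = π/4 × (304 mm)² = 72580 mm^2
P = F / A = 1.13e6 N / A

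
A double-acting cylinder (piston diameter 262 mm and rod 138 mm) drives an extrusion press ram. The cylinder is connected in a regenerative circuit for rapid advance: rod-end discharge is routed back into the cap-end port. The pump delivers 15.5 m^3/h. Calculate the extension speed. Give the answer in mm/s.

v ≈ 288 mm/s

In regeneration the rod-end outflow joins the pump flow into the cap end, so the net volume the pump must supply per unit advance equals the rod cross-section area.
Rod cross-section A_rod = π/4 × (138 mm)² = 14960 mm^2
v = Q_pump / A_rod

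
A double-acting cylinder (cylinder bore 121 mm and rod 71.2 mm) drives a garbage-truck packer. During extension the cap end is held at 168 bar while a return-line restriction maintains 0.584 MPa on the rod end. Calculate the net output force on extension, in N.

Cap-side area A_cap = π/4 × (121 mm)² = 11500 mm^2
Rod-side annular area A_ann = π/4 × (121² − 71.2²) = 7517 mm^2
Net thrust = P_cap·A_cap − P_rod·A_ann = 1.932e5 N − 4390 N

F ≈ 1.89e5 N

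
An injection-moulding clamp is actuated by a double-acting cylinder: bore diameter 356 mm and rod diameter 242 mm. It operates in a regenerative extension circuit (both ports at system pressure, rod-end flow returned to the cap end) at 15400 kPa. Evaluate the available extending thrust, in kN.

With equal pressure on both faces, forces on the annular region cancel; the net push is pressure × rod cross-section.
Rod cross-section A_rod = π/4 × (242 mm)² = 46000 mm^2
F = P × A_rod

F ≈ 708 kN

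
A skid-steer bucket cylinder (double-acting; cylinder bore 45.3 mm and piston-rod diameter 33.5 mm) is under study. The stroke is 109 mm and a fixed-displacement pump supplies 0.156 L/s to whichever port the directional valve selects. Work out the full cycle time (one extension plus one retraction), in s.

t ≈ 1.64 s

Cap-side area A_cap = π/4 × (45.3 mm)² = 1612 mm^2
Rod-side annular area A_ann = π/4 × (45.3² − 33.5²) = 730.3 mm^2
t_ext = A_cap·L/Q = 1.126 s
t_ret = A_ann·L/Q = 0.5103 s
t_cycle = t_ext + t_ret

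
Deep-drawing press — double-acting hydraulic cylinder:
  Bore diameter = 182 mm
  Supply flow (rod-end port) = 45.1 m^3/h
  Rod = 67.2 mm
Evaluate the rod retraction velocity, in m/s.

Rod-side annular area A_ann = π/4 × (182² − 67.2²) = 22470 mm^2
Flow into the rod-end port fills the annular volume.
v = Q / A

v ≈ 0.558 m/s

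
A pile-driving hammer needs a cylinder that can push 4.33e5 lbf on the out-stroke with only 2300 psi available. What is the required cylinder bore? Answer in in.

D ≈ 15.5 in

Extension force acts on the full piston face: F = P × (π/4)D².
D = √(4F / (πP)) = √(4 × 4.33e5 lbf / (π × 2300 psi))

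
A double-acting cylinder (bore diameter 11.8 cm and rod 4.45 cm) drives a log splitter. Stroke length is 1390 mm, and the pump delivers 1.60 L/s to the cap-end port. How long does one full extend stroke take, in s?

t ≈ 9.50 s

Cap-side area A_cap = π/4 × (11.8 cm)² = 109.4 cm^2
Swept volume V = A × L; t = V / Q = A·L / Q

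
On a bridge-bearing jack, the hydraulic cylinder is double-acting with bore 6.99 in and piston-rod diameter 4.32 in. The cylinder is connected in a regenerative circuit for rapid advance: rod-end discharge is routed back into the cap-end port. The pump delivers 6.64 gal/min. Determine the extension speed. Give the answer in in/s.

In regeneration the rod-end outflow joins the pump flow into the cap end, so the net volume the pump must supply per unit advance equals the rod cross-section area.
Rod cross-section A_rod = π/4 × (4.32 in)² = 14.66 in^2
v = Q_pump / A_rod

v ≈ 1.74 in/s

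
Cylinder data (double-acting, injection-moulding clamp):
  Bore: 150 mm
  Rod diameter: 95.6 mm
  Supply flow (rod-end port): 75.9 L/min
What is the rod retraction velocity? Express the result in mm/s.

v ≈ 121 mm/s

Rod-side annular area A_ann = π/4 × (150² − 95.6²) = 10490 mm^2
Flow into the rod-end port fills the annular volume.
v = Q / A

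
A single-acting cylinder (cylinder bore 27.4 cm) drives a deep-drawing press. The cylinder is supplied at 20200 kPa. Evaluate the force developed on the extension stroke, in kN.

F ≈ 1190 kN

Cap-side area A_cap = π/4 × (27.4 cm)² = 589.6 cm^2
F = P × A_cap = 20200 kPa × A_cap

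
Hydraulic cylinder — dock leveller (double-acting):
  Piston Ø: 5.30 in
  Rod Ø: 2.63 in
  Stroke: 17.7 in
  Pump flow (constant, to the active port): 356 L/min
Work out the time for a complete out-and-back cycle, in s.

t ≈ 1.89 s

Cap-side area A_cap = π/4 × (5.30 in)² = 22.06 in^2
Rod-side annular area A_ann = π/4 × (5.30² − 2.63²) = 16.63 in^2
t_ext = A_cap·L/Q = 1.078 s
t_ret = A_ann·L/Q = 0.8129 s
t_cycle = t_ext + t_ret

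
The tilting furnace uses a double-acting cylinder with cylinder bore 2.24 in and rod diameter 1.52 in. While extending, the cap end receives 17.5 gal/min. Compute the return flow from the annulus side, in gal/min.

Cap-side area A_cap = π/4 × (2.24 in)² = 3.941 in^2
Rod-side annular area A_ann = π/4 × (2.24² − 1.52²) = 2.126 in^2
Piston speed v = Q_in/A_cap; rod-end outflow Q_out = v × A_ann = Q_in × A_ann/A_cap.

Q_out ≈ 9.44 gal/min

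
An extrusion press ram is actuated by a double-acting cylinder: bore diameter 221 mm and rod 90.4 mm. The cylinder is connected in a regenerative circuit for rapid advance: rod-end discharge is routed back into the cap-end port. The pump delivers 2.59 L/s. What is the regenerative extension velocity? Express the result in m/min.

v ≈ 24.2 m/min

In regeneration the rod-end outflow joins the pump flow into the cap end, so the net volume the pump must supply per unit advance equals the rod cross-section area.
Rod cross-section A_rod = π/4 × (90.4 mm)² = 6418 mm^2
v = Q_pump / A_rod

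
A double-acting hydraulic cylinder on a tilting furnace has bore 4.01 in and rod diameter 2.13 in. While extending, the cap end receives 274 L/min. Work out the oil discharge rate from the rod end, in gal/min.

Cap-side area A_cap = π/4 × (4.01 in)² = 12.63 in^2
Rod-side annular area A_ann = π/4 × (4.01² − 2.13²) = 9.066 in^2
Piston speed v = Q_in/A_cap; rod-end outflow Q_out = v × A_ann = Q_in × A_ann/A_cap.

Q_out ≈ 52.0 gal/min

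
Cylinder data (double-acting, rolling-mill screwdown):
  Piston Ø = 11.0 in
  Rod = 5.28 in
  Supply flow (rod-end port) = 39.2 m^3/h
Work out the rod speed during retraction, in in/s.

Rod-side annular area A_ann = π/4 × (11.0² − 5.28²) = 73.14 in^2
Flow into the rod-end port fills the annular volume.
v = Q / A

v ≈ 9.09 in/s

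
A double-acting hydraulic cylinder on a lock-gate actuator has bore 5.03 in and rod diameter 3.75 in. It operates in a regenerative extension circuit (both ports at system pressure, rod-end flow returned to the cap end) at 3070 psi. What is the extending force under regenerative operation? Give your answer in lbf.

With equal pressure on both faces, forces on the annular region cancel; the net push is pressure × rod cross-section.
Rod cross-section A_rod = π/4 × (3.75 in)² = 11.04 in^2
F = P × A_rod

F ≈ 33900 lbf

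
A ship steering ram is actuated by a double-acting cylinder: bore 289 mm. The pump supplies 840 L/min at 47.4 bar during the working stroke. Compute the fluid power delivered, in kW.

W ≈ 66.4 kW

Hydraulic power = P × Q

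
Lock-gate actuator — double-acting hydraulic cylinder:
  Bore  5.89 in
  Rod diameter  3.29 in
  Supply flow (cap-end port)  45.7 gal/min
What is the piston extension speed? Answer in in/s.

v ≈ 6.46 in/s

Cap-side area A_cap = π/4 × (5.89 in)² = 27.25 in^2
v = Q / A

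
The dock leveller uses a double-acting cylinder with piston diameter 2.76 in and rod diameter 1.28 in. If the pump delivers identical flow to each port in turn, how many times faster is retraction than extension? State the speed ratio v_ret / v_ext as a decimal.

v_ret/v_ext ≈ 1.27

Cap-side area A_cap = π/4 × (2.76 in)² = 5.983 in^2
Rod-side annular area A_ann = π/4 × (2.76² − 1.28²) = 4.696 in^2
For equal Q, v ∝ 1/A, so v_ret/v_ext = A_cap/A_ann.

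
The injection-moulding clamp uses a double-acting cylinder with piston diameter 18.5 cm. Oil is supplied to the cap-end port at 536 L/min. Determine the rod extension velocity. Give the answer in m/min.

v ≈ 19.9 m/min

Cap-side area A_cap = π/4 × (18.5 cm)² = 268.8 cm^2
v = Q / A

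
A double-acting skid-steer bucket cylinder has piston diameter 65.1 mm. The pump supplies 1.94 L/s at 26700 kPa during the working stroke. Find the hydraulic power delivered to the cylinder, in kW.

Hydraulic power = P × Q

W ≈ 51.8 kW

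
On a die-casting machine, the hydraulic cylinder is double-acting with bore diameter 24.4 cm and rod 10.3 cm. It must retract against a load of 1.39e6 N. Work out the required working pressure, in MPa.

Rod-side annular area A_ann = π/4 × (24.4² − 10.3²) = 384.3 cm^2
Retraction: pressure acts on the annular area.
P = F / A = 1.39e6 N / A

P ≈ 36.2 MPa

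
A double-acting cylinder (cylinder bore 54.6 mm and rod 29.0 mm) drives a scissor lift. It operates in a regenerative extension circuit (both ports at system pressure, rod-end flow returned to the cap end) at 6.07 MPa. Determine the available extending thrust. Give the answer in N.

F ≈ 4010 N

With equal pressure on both faces, forces on the annular region cancel; the net push is pressure × rod cross-section.
Rod cross-section A_rod = π/4 × (29.0 mm)² = 660.5 mm^2
F = P × A_rod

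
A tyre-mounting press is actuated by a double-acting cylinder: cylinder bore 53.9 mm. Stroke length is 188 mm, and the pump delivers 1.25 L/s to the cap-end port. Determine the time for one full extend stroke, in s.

Cap-side area A_cap = π/4 × (53.9 mm)² = 2282 mm^2
Swept volume V = A × L; t = V / Q = A·L / Q

t ≈ 0.343 s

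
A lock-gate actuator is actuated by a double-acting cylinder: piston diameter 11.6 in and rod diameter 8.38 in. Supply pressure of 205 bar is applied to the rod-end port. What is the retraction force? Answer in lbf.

F ≈ 1.50e5 lbf

Rod-side annular area A_ann = π/4 × (11.6² − 8.38²) = 50.53 in^2
On retraction the pressure acts on the annular area (bore minus rod).
F = P × A_ann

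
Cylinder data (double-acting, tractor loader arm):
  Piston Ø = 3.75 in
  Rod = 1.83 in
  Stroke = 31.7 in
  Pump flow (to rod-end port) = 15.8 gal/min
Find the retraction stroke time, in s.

Rod-side annular area A_ann = π/4 × (3.75² − 1.83²) = 8.414 in^2
Swept volume V = A × L; t = V / Q = A·L / Q

t ≈ 4.38 s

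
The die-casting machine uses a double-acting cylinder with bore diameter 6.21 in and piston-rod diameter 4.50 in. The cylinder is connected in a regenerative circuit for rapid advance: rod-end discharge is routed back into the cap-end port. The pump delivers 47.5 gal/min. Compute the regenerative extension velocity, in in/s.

v ≈ 11.5 in/s

In regeneration the rod-end outflow joins the pump flow into the cap end, so the net volume the pump must supply per unit advance equals the rod cross-section area.
Rod cross-section A_rod = π/4 × (4.50 in)² = 15.90 in^2
v = Q_pump / A_rod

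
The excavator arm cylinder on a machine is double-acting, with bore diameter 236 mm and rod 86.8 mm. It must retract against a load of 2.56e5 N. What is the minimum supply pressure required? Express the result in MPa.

Rod-side annular area A_ann = π/4 × (236² − 86.8²) = 37830 mm^2
Retraction: pressure acts on the annular area.
P = F / A = 2.56e5 N / A

P ≈ 6.77 MPa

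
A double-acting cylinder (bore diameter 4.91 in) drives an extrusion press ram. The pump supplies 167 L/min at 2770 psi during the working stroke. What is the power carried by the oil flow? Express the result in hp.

W ≈ 71.3 hp

Hydraulic power = P × Q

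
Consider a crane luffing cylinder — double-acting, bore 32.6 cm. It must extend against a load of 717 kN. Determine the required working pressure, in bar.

Cap-side area A_cap = π/4 × (32.6 cm)² = 834.7 cm^2
P = F / A = 717 kN / A

P ≈ 85.9 bar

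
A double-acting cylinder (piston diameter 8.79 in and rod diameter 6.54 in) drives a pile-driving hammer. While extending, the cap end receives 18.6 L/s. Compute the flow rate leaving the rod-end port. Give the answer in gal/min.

Cap-side area A_cap = π/4 × (8.79 in)² = 60.68 in^2
Rod-side annular area A_ann = π/4 × (8.79² − 6.54²) = 27.09 in^2
Piston speed v = Q_in/A_cap; rod-end outflow Q_out = v × A_ann = Q_in × A_ann/A_cap.

Q_out ≈ 132 gal/min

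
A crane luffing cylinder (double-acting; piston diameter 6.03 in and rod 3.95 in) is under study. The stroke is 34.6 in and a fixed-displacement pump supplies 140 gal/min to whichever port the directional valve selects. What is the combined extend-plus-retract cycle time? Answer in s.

Cap-side area A_cap = π/4 × (6.03 in)² = 28.56 in^2
Rod-side annular area A_ann = π/4 × (6.03² − 3.95²) = 16.30 in^2
t_ext = A_cap·L/Q = 1.833 s
t_ret = A_ann·L/Q = 1.047 s
t_cycle = t_ext + t_ret

t ≈ 2.88 s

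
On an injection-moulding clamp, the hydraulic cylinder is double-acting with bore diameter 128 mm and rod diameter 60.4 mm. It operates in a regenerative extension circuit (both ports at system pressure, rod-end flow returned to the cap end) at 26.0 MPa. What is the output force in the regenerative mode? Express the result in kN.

F ≈ 74.5 kN

With equal pressure on both faces, forces on the annular region cancel; the net push is pressure × rod cross-section.
Rod cross-section A_rod = π/4 × (60.4 mm)² = 2865 mm^2
F = P × A_rod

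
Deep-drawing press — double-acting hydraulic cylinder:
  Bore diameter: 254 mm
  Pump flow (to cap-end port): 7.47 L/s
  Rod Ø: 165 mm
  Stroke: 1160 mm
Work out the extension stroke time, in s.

t ≈ 7.87 s

Cap-side area A_cap = π/4 × (254 mm)² = 50670 mm^2
Swept volume V = A × L; t = V / Q = A·L / Q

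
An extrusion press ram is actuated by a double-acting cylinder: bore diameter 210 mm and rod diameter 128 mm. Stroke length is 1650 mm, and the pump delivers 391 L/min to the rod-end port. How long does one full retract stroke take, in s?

Rod-side annular area A_ann = π/4 × (210² − 128²) = 21770 mm^2
Swept volume V = A × L; t = V / Q = A·L / Q

t ≈ 5.51 s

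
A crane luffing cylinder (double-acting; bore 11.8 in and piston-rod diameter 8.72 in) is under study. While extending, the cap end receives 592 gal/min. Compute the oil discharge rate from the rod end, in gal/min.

Q_out ≈ 269 gal/min

Cap-side area A_cap = π/4 × (11.8 in)² = 109.4 in^2
Rod-side annular area A_ann = π/4 × (11.8² − 8.72²) = 49.64 in^2
Piston speed v = Q_in/A_cap; rod-end outflow Q_out = v × A_ann = Q_in × A_ann/A_cap.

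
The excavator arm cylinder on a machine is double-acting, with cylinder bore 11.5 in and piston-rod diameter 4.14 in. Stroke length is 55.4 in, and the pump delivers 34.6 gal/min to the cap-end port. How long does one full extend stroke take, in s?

Cap-side area A_cap = π/4 × (11.5 in)² = 103.9 in^2
Swept volume V = A × L; t = V / Q = A·L / Q

t ≈ 43.2 s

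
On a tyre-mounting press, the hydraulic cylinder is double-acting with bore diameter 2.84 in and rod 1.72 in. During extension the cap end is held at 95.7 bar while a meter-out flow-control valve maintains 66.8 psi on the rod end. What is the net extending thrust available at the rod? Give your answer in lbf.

Cap-side area A_cap = π/4 × (2.84 in)² = 6.335 in^2
Rod-side annular area A_ann = π/4 × (2.84² − 1.72²) = 4.011 in^2
Net thrust = P_cap·A_cap − P_rod·A_ann = 8793 lbf − 267.9 lbf

F ≈ 8520 lbf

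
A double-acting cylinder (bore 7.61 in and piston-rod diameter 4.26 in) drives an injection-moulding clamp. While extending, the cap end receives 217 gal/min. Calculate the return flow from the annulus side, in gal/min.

Cap-side area A_cap = π/4 × (7.61 in)² = 45.48 in^2
Rod-side annular area A_ann = π/4 × (7.61² − 4.26²) = 31.23 in^2
Piston speed v = Q_in/A_cap; rod-end outflow Q_out = v × A_ann = Q_in × A_ann/A_cap.

Q_out ≈ 149 gal/min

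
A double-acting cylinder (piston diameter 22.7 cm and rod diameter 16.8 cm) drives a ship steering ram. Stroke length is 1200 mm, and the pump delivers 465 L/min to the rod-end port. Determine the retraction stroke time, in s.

Rod-side annular area A_ann = π/4 × (22.7² − 16.8²) = 183.0 cm^2
Swept volume V = A × L; t = V / Q = A·L / Q

t ≈ 2.83 s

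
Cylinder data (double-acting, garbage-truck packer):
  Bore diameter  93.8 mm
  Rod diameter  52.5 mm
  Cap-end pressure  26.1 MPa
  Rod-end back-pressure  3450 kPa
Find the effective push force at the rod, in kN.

F ≈ 164 kN

Cap-side area A_cap = π/4 × (93.8 mm)² = 6910 mm^2
Rod-side annular area A_ann = π/4 × (93.8² − 52.5²) = 4746 mm^2
Net thrust = P_cap·A_cap − P_rod·A_ann = 180.4 kN − 16.37 kN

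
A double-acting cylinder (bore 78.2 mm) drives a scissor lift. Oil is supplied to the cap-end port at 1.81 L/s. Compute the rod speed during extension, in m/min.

Cap-side area A_cap = π/4 × (78.2 mm)² = 4803 mm^2
v = Q / A

v ≈ 22.6 m/min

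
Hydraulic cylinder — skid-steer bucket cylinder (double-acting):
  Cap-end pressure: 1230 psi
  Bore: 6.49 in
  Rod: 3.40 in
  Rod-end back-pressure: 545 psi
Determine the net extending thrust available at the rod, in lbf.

F ≈ 27600 lbf

Cap-side area A_cap = π/4 × (6.49 in)² = 33.08 in^2
Rod-side annular area A_ann = π/4 × (6.49² − 3.40²) = 24.00 in^2
Net thrust = P_cap·A_cap − P_rod·A_ann = 40690 lbf − 13080 lbf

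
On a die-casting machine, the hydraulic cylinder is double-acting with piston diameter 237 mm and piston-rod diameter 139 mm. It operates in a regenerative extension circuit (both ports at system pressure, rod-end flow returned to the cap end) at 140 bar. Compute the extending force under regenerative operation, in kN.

F ≈ 212 kN

With equal pressure on both faces, forces on the annular region cancel; the net push is pressure × rod cross-section.
Rod cross-section A_rod = π/4 × (139 mm)² = 15170 mm^2
F = P × A_rod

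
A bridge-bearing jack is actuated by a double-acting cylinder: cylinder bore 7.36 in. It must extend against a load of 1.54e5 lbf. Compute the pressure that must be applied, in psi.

P ≈ 3620 psi

Cap-side area A_cap = π/4 × (7.36 in)² = 42.54 in^2
P = F / A = 1.54e5 lbf / A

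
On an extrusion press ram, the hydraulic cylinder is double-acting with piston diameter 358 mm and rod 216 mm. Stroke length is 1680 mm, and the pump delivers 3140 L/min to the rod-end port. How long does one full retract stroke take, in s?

t ≈ 2.06 s

Rod-side annular area A_ann = π/4 × (358² − 216²) = 64020 mm^2
Swept volume V = A × L; t = V / Q = A·L / Q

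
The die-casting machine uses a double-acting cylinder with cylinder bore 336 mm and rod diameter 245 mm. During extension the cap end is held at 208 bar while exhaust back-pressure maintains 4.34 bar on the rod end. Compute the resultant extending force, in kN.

F ≈ 1830 kN

Cap-side area A_cap = π/4 × (336 mm)² = 88670 mm^2
Rod-side annular area A_ann = π/4 × (336² − 245²) = 41520 mm^2
Net thrust = P_cap·A_cap − P_rod·A_ann = 1844 kN − 18.02 kN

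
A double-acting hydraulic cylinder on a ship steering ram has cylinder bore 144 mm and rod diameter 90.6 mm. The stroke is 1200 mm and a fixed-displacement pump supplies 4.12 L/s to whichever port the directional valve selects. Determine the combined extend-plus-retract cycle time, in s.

t ≈ 7.61 s

Cap-side area A_cap = π/4 × (144 mm)² = 16290 mm^2
Rod-side annular area A_ann = π/4 × (144² − 90.6²) = 9839 mm^2
t_ext = A_cap·L/Q = 4.743 s
t_ret = A_ann·L/Q = 2.866 s
t_cycle = t_ext + t_ret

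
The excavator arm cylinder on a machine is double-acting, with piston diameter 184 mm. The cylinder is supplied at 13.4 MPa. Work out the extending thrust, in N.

F ≈ 3.56e5 N

Cap-side area A_cap = π/4 × (184 mm)² = 26590 mm^2
F = P × A_cap = 13.4 MPa × A_cap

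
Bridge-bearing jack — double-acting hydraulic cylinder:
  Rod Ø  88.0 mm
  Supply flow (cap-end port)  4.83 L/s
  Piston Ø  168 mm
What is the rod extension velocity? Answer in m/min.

Cap-side area A_cap = π/4 × (168 mm)² = 22170 mm^2
v = Q / A

v ≈ 13.1 m/min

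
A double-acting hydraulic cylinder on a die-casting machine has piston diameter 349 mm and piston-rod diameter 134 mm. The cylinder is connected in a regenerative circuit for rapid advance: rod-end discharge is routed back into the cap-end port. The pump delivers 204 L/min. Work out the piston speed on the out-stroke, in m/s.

v ≈ 0.241 m/s

In regeneration the rod-end outflow joins the pump flow into the cap end, so the net volume the pump must supply per unit advance equals the rod cross-section area.
Rod cross-section A_rod = π/4 × (134 mm)² = 14100 mm^2
v = Q_pump / A_rod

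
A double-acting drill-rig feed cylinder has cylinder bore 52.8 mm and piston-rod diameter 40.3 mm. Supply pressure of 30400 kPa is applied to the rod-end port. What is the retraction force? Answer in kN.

F ≈ 27.8 kN

Rod-side annular area A_ann = π/4 × (52.8² − 40.3²) = 914.0 mm^2
On retraction the pressure acts on the annular area (bore minus rod).
F = P × A_ann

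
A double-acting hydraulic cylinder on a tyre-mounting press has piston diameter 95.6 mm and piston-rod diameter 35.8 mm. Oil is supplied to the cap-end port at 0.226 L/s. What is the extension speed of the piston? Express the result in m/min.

Cap-side area A_cap = π/4 × (95.6 mm)² = 7178 mm^2
v = Q / A

v ≈ 1.89 m/min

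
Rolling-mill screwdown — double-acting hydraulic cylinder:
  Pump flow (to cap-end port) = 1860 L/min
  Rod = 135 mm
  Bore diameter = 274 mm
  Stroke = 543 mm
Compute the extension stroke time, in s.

Cap-side area A_cap = π/4 × (274 mm)² = 58960 mm^2
Swept volume V = A × L; t = V / Q = A·L / Q

t ≈ 1.03 s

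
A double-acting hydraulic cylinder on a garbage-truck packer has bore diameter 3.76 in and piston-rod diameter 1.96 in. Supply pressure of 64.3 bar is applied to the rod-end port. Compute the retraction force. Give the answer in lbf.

Rod-side annular area A_ann = π/4 × (3.76² − 1.96²) = 8.086 in^2
On retraction the pressure acts on the annular area (bore minus rod).
F = P × A_ann

F ≈ 7540 lbf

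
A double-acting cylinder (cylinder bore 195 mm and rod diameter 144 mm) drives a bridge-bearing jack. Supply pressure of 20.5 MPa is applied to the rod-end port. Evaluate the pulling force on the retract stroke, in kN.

F ≈ 278 kN

Rod-side annular area A_ann = π/4 × (195² − 144²) = 13580 mm^2
On retraction the pressure acts on the annular area (bore minus rod).
F = P × A_ann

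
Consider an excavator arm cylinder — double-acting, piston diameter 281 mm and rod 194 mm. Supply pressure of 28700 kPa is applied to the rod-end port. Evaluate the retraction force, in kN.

F ≈ 932 kN

Rod-side annular area A_ann = π/4 × (281² − 194²) = 32460 mm^2
On retraction the pressure acts on the annular area (bore minus rod).
F = P × A_ann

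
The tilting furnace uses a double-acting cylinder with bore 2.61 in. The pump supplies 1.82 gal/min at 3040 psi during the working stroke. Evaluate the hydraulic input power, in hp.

Hydraulic power = P × Q

W ≈ 3.23 hp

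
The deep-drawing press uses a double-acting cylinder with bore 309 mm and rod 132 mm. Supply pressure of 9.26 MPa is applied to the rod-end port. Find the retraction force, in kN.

F ≈ 568 kN

Rod-side annular area A_ann = π/4 × (309² − 132²) = 61310 mm^2
On retraction the pressure acts on the annular area (bore minus rod).
F = P × A_ann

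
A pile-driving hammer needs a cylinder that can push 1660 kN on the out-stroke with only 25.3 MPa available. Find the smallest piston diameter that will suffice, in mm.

D ≈ 289 mm

Extension force acts on the full piston face: F = P × (π/4)D².
D = √(4F / (πP)) = √(4 × 1660 kN / (π × 25.3 MPa))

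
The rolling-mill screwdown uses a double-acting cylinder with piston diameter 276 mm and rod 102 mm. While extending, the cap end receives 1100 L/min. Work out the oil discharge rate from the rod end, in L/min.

Q_out ≈ 950 L/min

Cap-side area A_cap = π/4 × (276 mm)² = 59830 mm^2
Rod-side annular area A_ann = π/4 × (276² − 102²) = 51660 mm^2
Piston speed v = Q_in/A_cap; rod-end outflow Q_out = v × A_ann = Q_in × A_ann/A_cap.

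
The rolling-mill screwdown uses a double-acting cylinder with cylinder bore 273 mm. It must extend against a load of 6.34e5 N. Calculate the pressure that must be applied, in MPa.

Cap-side area A_cap = π/4 × (273 mm)² = 58530 mm^2
P = F / A = 6.34e5 N / A

P ≈ 10.8 MPa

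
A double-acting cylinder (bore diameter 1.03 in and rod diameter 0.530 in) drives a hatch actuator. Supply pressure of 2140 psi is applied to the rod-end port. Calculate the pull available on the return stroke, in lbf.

Rod-side annular area A_ann = π/4 × (1.03² − 0.530²) = 0.6126 in^2
On retraction the pressure acts on the annular area (bore minus rod).
F = P × A_ann

F ≈ 1310 lbf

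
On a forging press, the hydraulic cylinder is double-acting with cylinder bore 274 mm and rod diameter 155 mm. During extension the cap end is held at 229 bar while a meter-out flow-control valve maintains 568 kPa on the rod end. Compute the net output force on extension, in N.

Cap-side area A_cap = π/4 × (274 mm)² = 58960 mm^2
Rod-side annular area A_ann = π/4 × (274² − 155²) = 40100 mm^2
Net thrust = P_cap·A_cap − P_rod·A_ann = 1.350e6 N − 22770 N

F ≈ 1.33e6 N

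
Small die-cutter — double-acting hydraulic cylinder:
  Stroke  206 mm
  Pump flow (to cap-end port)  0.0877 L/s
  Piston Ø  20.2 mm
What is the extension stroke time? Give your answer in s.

t ≈ 0.753 s

Cap-side area A_cap = π/4 × (20.2 mm)² = 320.5 mm^2
Swept volume V = A × L; t = V / Q = A·L / Q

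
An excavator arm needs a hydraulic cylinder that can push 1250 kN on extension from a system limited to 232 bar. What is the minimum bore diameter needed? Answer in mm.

D ≈ 262 mm

Extension force acts on the full piston face: F = P × (π/4)D².
D = √(4F / (πP)) = √(4 × 1250 kN / (π × 232 bar))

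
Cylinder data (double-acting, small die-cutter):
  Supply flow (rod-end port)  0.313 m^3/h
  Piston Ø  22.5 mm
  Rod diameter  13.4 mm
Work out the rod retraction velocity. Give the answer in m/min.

Rod-side annular area A_ann = π/4 × (22.5² − 13.4²) = 256.6 mm^2
Flow into the rod-end port fills the annular volume.
v = Q / A

v ≈ 20.3 m/min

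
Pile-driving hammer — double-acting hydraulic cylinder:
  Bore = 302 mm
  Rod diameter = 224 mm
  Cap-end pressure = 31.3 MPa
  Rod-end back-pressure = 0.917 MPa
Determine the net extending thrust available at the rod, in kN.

F ≈ 2210 kN

Cap-side area A_cap = π/4 × (302 mm)² = 71630 mm^2
Rod-side annular area A_ann = π/4 × (302² − 224²) = 32220 mm^2
Net thrust = P_cap·A_cap − P_rod·A_ann = 2242 kN − 29.55 kN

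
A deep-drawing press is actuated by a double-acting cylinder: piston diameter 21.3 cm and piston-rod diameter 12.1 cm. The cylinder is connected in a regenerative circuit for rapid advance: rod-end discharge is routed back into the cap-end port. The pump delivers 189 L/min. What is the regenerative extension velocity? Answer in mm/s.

In regeneration the rod-end outflow joins the pump flow into the cap end, so the net volume the pump must supply per unit advance equals the rod cross-section area.
Rod cross-section A_rod = π/4 × (12.1 cm)² = 115.0 cm^2
v = Q_pump / A_rod

v ≈ 274 mm/s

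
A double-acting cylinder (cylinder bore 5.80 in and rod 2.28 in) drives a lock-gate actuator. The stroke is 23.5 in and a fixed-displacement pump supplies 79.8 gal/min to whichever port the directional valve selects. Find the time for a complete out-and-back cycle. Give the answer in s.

t ≈ 3.73 s

Cap-side area A_cap = π/4 × (5.80 in)² = 26.42 in^2
Rod-side annular area A_ann = π/4 × (5.80² − 2.28²) = 22.34 in^2
t_ext = A_cap·L/Q = 2.021 s
t_ret = A_ann·L/Q = 1.709 s
t_cycle = t_ext + t_ret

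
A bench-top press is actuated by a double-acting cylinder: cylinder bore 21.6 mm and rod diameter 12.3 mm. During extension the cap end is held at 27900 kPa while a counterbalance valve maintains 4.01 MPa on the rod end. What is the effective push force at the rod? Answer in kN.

Cap-side area A_cap = π/4 × (21.6 mm)² = 366.4 mm^2
Rod-side annular area A_ann = π/4 × (21.6² − 12.3²) = 247.6 mm^2
Net thrust = P_cap·A_cap − P_rod·A_ann = 10.22 kN − 0.9929 kN

F ≈ 9.23 kN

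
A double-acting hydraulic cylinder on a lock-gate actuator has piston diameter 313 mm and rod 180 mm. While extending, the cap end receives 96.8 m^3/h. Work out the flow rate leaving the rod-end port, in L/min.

Q_out ≈ 1080 L/min

Cap-side area A_cap = π/4 × (313 mm)² = 76940 mm^2
Rod-side annular area A_ann = π/4 × (313² − 180²) = 51500 mm^2
Piston speed v = Q_in/A_cap; rod-end outflow Q_out = v × A_ann = Q_in × A_ann/A_cap.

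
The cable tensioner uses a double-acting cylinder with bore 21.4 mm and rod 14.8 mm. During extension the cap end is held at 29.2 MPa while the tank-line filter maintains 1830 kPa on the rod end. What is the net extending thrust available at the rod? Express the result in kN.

F ≈ 10.2 kN

Cap-side area A_cap = π/4 × (21.4 mm)² = 359.7 mm^2
Rod-side annular area A_ann = π/4 × (21.4² − 14.8²) = 187.6 mm^2
Net thrust = P_cap·A_cap − P_rod·A_ann = 10.50 kN − 0.3434 kN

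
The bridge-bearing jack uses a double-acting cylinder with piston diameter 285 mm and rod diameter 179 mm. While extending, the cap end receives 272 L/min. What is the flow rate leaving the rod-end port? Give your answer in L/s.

Q_out ≈ 2.75 L/s

Cap-side area A_cap = π/4 × (285 mm)² = 63790 mm^2
Rod-side annular area A_ann = π/4 × (285² − 179²) = 38630 mm^2
Piston speed v = Q_in/A_cap; rod-end outflow Q_out = v × A_ann = Q_in × A_ann/A_cap.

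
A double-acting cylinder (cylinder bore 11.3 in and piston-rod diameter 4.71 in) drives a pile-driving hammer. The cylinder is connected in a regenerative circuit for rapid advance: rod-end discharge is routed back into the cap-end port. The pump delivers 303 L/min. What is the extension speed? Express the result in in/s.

In regeneration the rod-end outflow joins the pump flow into the cap end, so the net volume the pump must supply per unit advance equals the rod cross-section area.
Rod cross-section A_rod = π/4 × (4.71 in)² = 17.42 in^2
v = Q_pump / A_rod

v ≈ 17.7 in/s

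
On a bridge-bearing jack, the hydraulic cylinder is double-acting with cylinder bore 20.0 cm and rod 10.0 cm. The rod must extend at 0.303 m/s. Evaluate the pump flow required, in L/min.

Q ≈ 571 L/min

Cap-side area A_cap = π/4 × (20.0 cm)² = 314.2 cm^2
Q = A × v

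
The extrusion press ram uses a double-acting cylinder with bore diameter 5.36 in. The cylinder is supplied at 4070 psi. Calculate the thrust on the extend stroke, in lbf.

Cap-side area A_cap = π/4 × (5.36 in)² = 22.56 in^2
F = P × A_cap = 4070 psi × A_cap

F ≈ 91800 lbf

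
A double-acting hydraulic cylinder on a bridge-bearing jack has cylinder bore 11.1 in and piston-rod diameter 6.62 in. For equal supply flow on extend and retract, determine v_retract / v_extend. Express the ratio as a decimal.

Cap-side area A_cap = π/4 × (11.1 in)² = 96.77 in^2
Rod-side annular area A_ann = π/4 × (11.1² − 6.62²) = 62.35 in^2
For equal Q, v ∝ 1/A, so v_ret/v_ext = A_cap/A_ann.

v_ret/v_ext ≈ 1.55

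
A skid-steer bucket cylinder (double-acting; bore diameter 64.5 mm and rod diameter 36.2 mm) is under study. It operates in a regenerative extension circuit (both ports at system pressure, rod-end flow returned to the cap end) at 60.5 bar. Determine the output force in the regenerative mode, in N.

F ≈ 6230 N

With equal pressure on both faces, forces on the annular region cancel; the net push is pressure × rod cross-section.
Rod cross-section A_rod = π/4 × (36.2 mm)² = 1029 mm^2
F = P × A_rod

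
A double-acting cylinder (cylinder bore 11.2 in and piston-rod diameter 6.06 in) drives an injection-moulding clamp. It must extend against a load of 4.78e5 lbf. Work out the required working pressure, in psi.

P ≈ 4850 psi

Cap-side area A_cap = π/4 × (11.2 in)² = 98.52 in^2
P = F / A = 4.78e5 lbf / A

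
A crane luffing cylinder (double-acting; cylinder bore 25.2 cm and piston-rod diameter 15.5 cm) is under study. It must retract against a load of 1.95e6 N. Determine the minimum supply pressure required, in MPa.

P ≈ 62.9 MPa

Rod-side annular area A_ann = π/4 × (25.2² − 15.5²) = 310.1 cm^2
Retraction: pressure acts on the annular area.
P = F / A = 1.95e6 N / A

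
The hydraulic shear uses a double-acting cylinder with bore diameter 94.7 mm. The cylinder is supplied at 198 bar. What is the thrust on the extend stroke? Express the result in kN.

F ≈ 139 kN

Cap-side area A_cap = π/4 × (94.7 mm)² = 7044 mm^2
F = P × A_cap = 198 bar × A_cap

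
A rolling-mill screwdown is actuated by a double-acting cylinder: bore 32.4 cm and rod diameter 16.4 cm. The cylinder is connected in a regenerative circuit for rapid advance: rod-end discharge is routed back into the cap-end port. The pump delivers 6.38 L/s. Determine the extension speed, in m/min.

In regeneration the rod-end outflow joins the pump flow into the cap end, so the net volume the pump must supply per unit advance equals the rod cross-section area.
Rod cross-section A_rod = π/4 × (16.4 cm)² = 211.2 cm^2
v = Q_pump / A_rod

v ≈ 18.1 m/min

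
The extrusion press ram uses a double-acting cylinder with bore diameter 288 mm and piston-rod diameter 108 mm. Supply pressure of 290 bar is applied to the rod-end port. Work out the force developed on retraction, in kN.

F ≈ 1620 kN

Rod-side annular area A_ann = π/4 × (288² − 108²) = 55980 mm^2
On retraction the pressure acts on the annular area (bore minus rod).
F = P × A_ann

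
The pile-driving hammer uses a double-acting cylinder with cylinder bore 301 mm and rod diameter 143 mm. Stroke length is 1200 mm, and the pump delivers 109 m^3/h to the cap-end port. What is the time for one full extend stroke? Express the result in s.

Cap-side area A_cap = π/4 × (301 mm)² = 71160 mm^2
Swept volume V = A × L; t = V / Q = A·L / Q

t ≈ 2.82 s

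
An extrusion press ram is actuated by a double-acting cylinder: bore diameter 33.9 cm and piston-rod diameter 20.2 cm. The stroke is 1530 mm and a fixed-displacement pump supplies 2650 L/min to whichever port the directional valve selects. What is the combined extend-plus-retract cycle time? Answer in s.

t ≈ 5.14 s

Cap-side area A_cap = π/4 × (33.9 cm)² = 902.6 cm^2
Rod-side annular area A_ann = π/4 × (33.9² − 20.2²) = 582.1 cm^2
t_ext = A_cap·L/Q = 3.127 s
t_ret = A_ann·L/Q = 2.017 s
t_cycle = t_ext + t_ret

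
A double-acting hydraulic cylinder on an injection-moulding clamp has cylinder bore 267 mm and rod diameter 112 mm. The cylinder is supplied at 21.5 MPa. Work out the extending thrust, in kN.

F ≈ 1200 kN

Cap-side area A_cap = π/4 × (267 mm)² = 55990 mm^2
F = P × A_cap = 21.5 MPa × A_cap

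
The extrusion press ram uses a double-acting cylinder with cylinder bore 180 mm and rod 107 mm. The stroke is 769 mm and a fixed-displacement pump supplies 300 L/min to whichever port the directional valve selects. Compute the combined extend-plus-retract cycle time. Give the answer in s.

t ≈ 6.44 s

Cap-side area A_cap = π/4 × (180 mm)² = 25450 mm^2
Rod-side annular area A_ann = π/4 × (180² − 107²) = 16450 mm^2
t_ext = A_cap·L/Q = 3.914 s
t_ret = A_ann·L/Q = 2.531 s
t_cycle = t_ext + t_ret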